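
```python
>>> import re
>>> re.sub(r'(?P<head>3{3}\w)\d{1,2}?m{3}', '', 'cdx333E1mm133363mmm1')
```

Pattern: exactly 3 of the literal '3', then a word character (captured as 'head'); then 1 to 2 of a digit (lazy), then exactly 3 of the literal 'm'.
Matches: at [11:19] → '33363mmm'.
Every occurrence is swapped for ''.

'cdx333E1mm11'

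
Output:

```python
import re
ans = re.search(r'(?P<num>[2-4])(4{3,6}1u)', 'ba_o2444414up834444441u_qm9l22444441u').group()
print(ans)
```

34444441u

The pattern matches a character in [2-4] (captured as 'num'); then 3 to 6 of the literal '4', then the literal '1u' (captured).
`search` walks the string left to right and returns the first match it finds.
The match spans [14:23] → '34444441u'.
Captured: group 1 = '3', group 2 = '4444441u'.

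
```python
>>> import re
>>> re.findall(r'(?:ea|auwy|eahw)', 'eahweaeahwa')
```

['ea', 'ea', 'ea']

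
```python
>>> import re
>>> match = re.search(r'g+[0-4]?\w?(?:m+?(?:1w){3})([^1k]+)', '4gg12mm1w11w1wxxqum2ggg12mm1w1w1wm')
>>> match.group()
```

'ggg12mm1w1w1wm'

This matches one or more of the literal 'g', then optionally a character in [0-4], then optionally a word character; then one or more of the literal 'm' (lazy), then the literal '1w' repeated 3 times (non-capturing group); then one or more of any character except [1k] (captured).
`re.search` scans for the first position where the pattern succeeds.
The match spans [20:34] → 'ggg12mm1w1w1wm'.
Captured: group 1 = 'm'.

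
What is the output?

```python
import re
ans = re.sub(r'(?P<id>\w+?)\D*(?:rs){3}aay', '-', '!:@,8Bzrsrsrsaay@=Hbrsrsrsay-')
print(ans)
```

!:@,-@=Hbrsrsrsay-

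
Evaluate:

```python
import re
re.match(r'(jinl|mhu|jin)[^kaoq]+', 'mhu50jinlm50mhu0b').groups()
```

The match spans [0:17] → 'mhu50jinlm50mhu0b'.
Captured: group 1 = 'mhu'.

('mhu',)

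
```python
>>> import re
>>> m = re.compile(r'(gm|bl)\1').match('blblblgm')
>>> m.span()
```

`\1` is not a pattern — it's the concrete string captured by group 1, re-applied verbatim.
`re.match` won't scan ahead — the pattern has to work from the very first character.
The match spans [0:4] → 'blbl'.
Captured: group 1 = 'bl'.

(0, 4)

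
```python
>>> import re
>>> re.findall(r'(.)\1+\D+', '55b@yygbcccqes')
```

`\1` has to match the exact text group 1 already captured.
`findall` collects group 1 from the one match (1 total).

['5']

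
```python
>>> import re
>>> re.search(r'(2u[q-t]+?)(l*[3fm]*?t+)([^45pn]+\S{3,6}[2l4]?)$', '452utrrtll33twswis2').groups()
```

('2utrr', 't', 'll33twswis2')

The pattern matches the literal '2u', then one or more of a character in [q-t] (lazy) (captured); then zero or more of the literal 'l', then zero or more of one of [3fm] (lazy), then one or more of a literal 't' (captured); then one or more of any character except [45pn], then 3 to 6 of a non-whitespace character, then optionally one of [2l4] (captured); then anchored at the end.
`re.search` scans for the first position where the pattern succeeds.
The match spans [2:19] → '2utrrtll33twswis2'.
Captured: group 1 = '2utrr', group 2 = 't', group 3 = 'll33twswis2'.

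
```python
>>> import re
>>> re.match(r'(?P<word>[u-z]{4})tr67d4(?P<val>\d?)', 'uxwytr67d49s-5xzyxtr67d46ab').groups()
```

This matches exactly 4 of a character in [u-z] (captured as 'word'); then the literal 'tr6', then the literal '7d4'; then optionally a digit (captured as 'val').
`re.match` won't scan ahead — the pattern has to work from the very first character.
The match spans [0:11] → 'uxwytr67d49'.
Captured: group 1 = 'uxwy', group 2 = '9'.

('uxwy', '9')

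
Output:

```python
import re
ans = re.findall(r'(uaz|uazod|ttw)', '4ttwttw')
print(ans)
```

Scanning left to right: at [1:4] match 'ttw', group 1 = 'ttw'; at [4:7] match 'ttw', group 1 = 'ttw'.
Because there's exactly one group, `findall` drops the full match and keeps group 1 from each hit.

['ttw', 'ttw']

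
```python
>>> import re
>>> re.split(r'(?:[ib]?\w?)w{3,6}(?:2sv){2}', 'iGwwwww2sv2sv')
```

`split` removes every match and returns the 2 fragments in between.

['', '']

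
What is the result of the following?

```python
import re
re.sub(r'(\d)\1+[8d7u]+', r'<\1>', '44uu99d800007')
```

After group 1 captures some text, `\1` only succeeds where that same text appears again.
Matches: at [0:4] → '44uu'; at [4:8] → '99d8'; at [8:13] → '00007'.
The replacement refers to a captured group, so each match is rewritten using its own captured text.

'<4><9><0>'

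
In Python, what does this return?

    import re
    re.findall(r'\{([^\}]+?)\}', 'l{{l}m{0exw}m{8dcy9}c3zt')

['{l', '0exw', '8dcy9']

Because there's exactly one group, `findall` drops the full match and keeps group 1 from each hit.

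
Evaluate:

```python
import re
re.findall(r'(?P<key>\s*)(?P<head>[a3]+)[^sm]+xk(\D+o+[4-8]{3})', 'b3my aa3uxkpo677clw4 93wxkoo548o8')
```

Pattern: zero or more of whitespace (captured as 'key'); then one or more of one of [a3] (captured as 'head'); then one or more of any character except [sm], then the literal 'xk'; then one or more of a non-digit, then one or more of a literal 'o', then exactly 3 of a character in [4-8] (captured).
Scanning left to right: at [4:31] match ' aa3uxkpo677clw4 93wxkoo548', groups = (' ', 'aa3', 'oo548').
3 groups means the one result is a tuple of 3 captured strings — 1 here.

[(' ', 'aa3', 'oo548')]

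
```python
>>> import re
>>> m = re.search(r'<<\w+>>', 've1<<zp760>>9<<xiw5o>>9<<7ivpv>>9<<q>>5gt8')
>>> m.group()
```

`re.search` tries every starting position until one works.
The match spans [3:12] → '<<zp760>>'.

'<<zp760>>'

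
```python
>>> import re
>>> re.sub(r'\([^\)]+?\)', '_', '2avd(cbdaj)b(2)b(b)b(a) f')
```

'2avd_b_b_b_ f'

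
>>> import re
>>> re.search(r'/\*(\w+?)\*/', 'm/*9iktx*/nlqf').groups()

('9iktx',)

`re.search` scans for the first position where the pattern succeeds.
The match spans [1:10] → '/*9iktx*/'.
Captured: group 1 = '9iktx'.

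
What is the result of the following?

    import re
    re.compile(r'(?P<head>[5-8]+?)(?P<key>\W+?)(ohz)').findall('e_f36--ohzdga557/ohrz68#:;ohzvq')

[('6', '--', 'ohz'), ('68', '#:;', 'ohz')]

`findall` packs the 3 group values into a tuple for every match.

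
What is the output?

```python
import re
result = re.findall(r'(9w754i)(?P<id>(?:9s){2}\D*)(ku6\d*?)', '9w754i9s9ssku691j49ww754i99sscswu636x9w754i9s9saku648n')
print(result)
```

[('9w754i', '9s9ss', 'ku6'), ('9w754i', '9s9sa', 'ku6')]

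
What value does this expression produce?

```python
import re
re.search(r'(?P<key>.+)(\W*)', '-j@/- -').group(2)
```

''

The match spans [0:7] → '-j@/- -'.
Captured: group 1 = '-j@/- -', group 2 = ''.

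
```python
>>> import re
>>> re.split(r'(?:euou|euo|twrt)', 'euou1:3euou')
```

['', '1:3', '']

Alternation isn't longest-match — the leftmost alternative that fits at this position is chosen.
Matches to split on: at [0:4] → 'euou'; at [7:11] → 'euou'.
The string is cut at each match, leaving 3 pieces.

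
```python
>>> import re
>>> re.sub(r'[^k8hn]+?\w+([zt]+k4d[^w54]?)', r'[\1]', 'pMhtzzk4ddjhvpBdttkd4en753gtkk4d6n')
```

Pattern: one or more of any character except [k8hn] (lazy); then one or more of a word character; then one or more of one of [zt], then the literal 'k4d', then optionally any character except [w54] (captured).
Matches: at [0:10] → 'pMhtzzk4dd'.
Each match is replaced using the text its own group 1 captured.

'[zk4dd]jhvpBdttkd4en753gtkk4d6n'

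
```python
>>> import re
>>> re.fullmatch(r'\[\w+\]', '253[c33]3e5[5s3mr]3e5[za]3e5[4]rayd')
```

None

`re.fullmatch` requires the pattern to consume the entire string.
Here the pattern can't cover the whole string, so the call returns None.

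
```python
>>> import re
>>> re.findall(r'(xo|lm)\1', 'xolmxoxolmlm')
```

['xo', 'lm']

A backreference is literal: `\1` must see the identical characters the first group matched.
Matches: at [4:8] match 'xoxo', group 1 = 'xo'; at [8:12] match 'lmlm', group 1 = 'lm'.
`findall` collects group 1 from each match (2 total).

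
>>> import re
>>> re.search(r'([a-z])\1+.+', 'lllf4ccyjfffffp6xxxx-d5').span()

(0, 23)

A backreference is literal: `\1` must see the identical characters the first group matched.
Unlike `match`, `search` isn't anchored — it looks for the pattern anywhere in the string.
The match spans [0:23] → 'lllf4ccyjfffffp6xxxx-d5'.
Captured: group 1 = 'l'.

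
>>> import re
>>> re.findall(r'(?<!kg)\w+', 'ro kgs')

['ro', 'kgs']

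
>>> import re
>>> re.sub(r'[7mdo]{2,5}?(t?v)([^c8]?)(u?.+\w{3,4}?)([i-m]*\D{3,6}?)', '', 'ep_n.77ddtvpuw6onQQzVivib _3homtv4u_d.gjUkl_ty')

Pattern: 2 to 5 of one of [7mdo] (lazy); then optionally the literal 't', then a literal 'v' (captured); then optionally any character except [c8] (captured); then optionally a literal 'u', then one or more of any character, then 3 to 4 of a word character (lazy) (captured); then zero or more of a character in [i-m], then 3 to 6 of a non-digit (lazy) (captured).
Matches: at [5:46] → '77ddtvpuw6onQQzVivib _3homtv4u_d.gjUkl_ty'.
`sub` substitutes '' at each match site.

'ep_n.'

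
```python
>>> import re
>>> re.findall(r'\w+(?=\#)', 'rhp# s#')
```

['rhp', 's']

The lookaround is zero-width — it requires the adjacent text to match without consuming it, so the asserted text isn't part of the match.
Matches: at [0:3] → 'rhp'; at [5:6] → 's'.
Since nothing is captured, `findall` lists the 2 matched substrings directly.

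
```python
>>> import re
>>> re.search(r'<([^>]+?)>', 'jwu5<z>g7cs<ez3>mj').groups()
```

('z',)

`search` walks the string left to right and returns the first match it finds.
The match spans [4:7] → '<z>'.
Captured: group 1 = 'z'.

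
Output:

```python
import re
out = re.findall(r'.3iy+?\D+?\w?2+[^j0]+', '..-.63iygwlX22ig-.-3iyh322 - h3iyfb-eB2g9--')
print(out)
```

['63iygwlX22ig-.-3iyh322 - h3iyfb-eB2g9--']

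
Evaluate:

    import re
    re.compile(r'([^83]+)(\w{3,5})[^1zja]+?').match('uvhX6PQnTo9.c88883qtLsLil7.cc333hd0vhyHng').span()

(0, 19)

`match` is anchored at position 0; if the pattern doesn't fit there, it returns None.
The match spans [0:19] → 'uvhX6PQnTo9.c88883q'.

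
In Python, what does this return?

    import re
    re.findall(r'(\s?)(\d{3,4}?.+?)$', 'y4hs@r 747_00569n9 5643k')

[(' ', '747_00569n9 5643k')]

This matches optionally whitespace (captured); then 3 to 4 of a digit (lazy), then one or more of any character (lazy) (captured); then anchored at the end.
With 2 capturing groups, `findall` returns a 2-tuple per match.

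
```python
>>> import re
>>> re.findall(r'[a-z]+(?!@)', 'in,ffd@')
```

['in', 'ff']

A negative assertion filters positions out without eating any characters.
With no groups in the pattern, `findall` gives back each whole match — 2 here.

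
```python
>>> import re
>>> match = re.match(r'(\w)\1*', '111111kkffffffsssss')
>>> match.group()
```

'111111'

`re.match` won't scan ahead — the pattern has to work from the very first character.
The match spans [0:6] → '111111'.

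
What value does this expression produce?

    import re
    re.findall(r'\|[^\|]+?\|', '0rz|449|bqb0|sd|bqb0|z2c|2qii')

Scanning left to right: at [3:8] → '|449|'; at [12:16] → '|sd|'; at [20:25] → '|z2c|'.
Since nothing is captured, `findall` lists the 3 matched substrings directly.

['|449|', '|sd|', '|z2c|']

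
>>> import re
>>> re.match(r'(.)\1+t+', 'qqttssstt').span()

(0, 4)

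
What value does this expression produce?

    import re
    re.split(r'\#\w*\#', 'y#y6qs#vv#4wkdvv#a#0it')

['y', 'vv', 'a#0it']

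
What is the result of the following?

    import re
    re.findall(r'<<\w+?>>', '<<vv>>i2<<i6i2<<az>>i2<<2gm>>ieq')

['<<vv>>', '<<az>>', '<<2gm>>']

Matches: at [0:6] → '<<vv>>'; at [14:20] → '<<az>>'; at [22:29] → '<<2gm>>'.
`findall` yields the raw match text (3 of them) because the pattern has no groups.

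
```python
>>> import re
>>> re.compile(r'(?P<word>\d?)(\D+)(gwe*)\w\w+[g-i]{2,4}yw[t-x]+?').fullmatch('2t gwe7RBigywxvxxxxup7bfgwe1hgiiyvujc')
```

None

`fullmatch` succeeds only if the pattern covers the string from start to end.
Here there's no way to consume every character, so the call returns None.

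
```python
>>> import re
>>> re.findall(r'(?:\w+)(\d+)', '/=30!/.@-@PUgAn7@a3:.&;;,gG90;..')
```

The pattern matches one or more of a word character (non-capturing group); then one or more of a digit (captured).
Matches: at [2:4] match '30', group 1 = '0'; at [10:16] match 'PUgAn7', group 1 = '7'; at [17:19] match 'a3', group 1 = '3'; at [25:29] match 'gG90', group 1 = '0'.
One capturing group, so `findall` returns just the captured substring from each match — 4 in all.

['0', '7', '3', '0']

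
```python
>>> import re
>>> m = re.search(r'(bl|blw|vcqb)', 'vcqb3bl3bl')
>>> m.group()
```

The match spans [0:4] → 'vcqb'.

'vcqb'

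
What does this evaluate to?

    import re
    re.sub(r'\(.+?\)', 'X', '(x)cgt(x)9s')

A non-greedy quantifier consumes as few characters as it can — just enough that the remainder of the pattern still matches from where it stops; whatever follows it matches normally.
Matches: at [0:3] → '(x)'; at [6:9] → '(x)'.
`sub` substitutes 'X' at each match site.

'XcgtX9s'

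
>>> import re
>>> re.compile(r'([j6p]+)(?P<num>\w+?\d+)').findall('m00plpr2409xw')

[('p', 'lpr2409')]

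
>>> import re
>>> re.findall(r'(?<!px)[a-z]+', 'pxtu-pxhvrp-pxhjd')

['pxtu', 'pxhvrp', 'pxhjd']

`(?!…)`/`(?<!…)` only lets a position through if the neighbouring text does NOT match; no characters are consumed.
Matches: at [0:4] → 'pxtu'; at [5:11] → 'pxhvrp'; at [12:17] → 'pxhjd'.
Since nothing is captured, `findall` lists the 3 matched substrings directly.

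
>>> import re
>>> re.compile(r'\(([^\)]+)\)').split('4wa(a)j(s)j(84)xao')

['4wa', 'a', 'j', 's', 'j', '84', 'xao']

Matches to split on: at [3:6] → '(a)'; at [7:10] → '(s)'; at [11:15] → '(84)'.
With a capturing group present, the delimiter's captured portion is kept in the result list.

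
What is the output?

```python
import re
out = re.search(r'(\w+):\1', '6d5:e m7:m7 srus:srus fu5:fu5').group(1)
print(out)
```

m7

The backreference `\1` re-matches whatever the first group consumed, character for character.
`search` walks the string left to right and returns the first match it finds.
The match spans [6:11] → 'm7:m7'.
Captured: group 1 = 'm7'.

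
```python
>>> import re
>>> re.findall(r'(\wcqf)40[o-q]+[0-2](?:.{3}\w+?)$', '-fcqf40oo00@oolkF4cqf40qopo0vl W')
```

This matches a word character, then the literal 'cqf' (captured); then the literal '40', then one or more of a character in [o-q], then a character in [0-2]; then exactly 3 of any character, then one or more of a word character (lazy) (non-capturing group); then anchored at the end.
Because there's exactly one group, `findall` drops the full match and keeps group 1 from the one hit.

['4cqf']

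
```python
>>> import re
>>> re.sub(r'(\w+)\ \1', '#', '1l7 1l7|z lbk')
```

After group 1 captures some text, `\1` only succeeds where that same text appears again.
Matches: at [0:7] → '1l7 1l7'.
`sub` substitutes '#' at each match site.

'#|z lbk'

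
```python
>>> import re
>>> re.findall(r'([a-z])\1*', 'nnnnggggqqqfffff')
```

['n', 'g', 'q', 'f']

After group 1 captures some text, `\1` only succeeds where that same text appears again.
One capturing group, so `findall` returns just the captured substring from each match — 4 in all.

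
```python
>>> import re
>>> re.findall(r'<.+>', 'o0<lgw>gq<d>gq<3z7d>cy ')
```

['<lgw>gq<d>gq<3z7d>']

Scanning left to right: at [2:20] → '<lgw>gq<d>gq<3z7d>'.
No capturing groups, so `findall` returns the 1 full match string.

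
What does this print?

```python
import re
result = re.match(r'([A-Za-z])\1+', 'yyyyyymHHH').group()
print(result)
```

yyyyyy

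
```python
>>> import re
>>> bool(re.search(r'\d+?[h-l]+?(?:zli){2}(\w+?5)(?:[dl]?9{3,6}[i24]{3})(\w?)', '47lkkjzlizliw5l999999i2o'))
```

False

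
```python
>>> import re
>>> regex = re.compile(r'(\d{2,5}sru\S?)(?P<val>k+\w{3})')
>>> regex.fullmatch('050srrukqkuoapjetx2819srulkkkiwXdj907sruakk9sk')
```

Pattern: 2 to 5 of a digit, then the literal 'sru', then optionally a non-whitespace character (captured); then one or more of a literal 'k', then exactly 3 of a word character (captured as 'val').
`fullmatch` succeeds only if the pattern covers the string from start to end.
Here the string isn't matched end-to-end, so the call returns None.

None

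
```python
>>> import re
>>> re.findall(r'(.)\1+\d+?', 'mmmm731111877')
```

['m', '1']

A backreference is literal: `\1` must see the identical characters the first group matched.
Matches: at [0:5] match 'mmmm7', group 1 = 'm'; at [6:11] match '11118', group 1 = '1'.
Because there's exactly one group, `findall` drops the full match and keeps group 1 from each hit.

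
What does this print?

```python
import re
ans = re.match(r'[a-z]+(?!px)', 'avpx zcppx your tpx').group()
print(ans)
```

`match` is anchored at position 0; if the pattern doesn't fit there, it returns None.
The match spans [0:4] → 'avpx'.

avpx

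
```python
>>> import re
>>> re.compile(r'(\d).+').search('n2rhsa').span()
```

Pattern: a digit (captured); then one or more of any character.
Unlike `match`, `search` isn't anchored — it looks for the pattern anywhere in the string.
The match spans [1:6] → '2rhsa'.
Captured: group 1 = '2'.

(1, 6)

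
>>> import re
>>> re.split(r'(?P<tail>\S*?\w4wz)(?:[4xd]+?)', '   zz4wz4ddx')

This matches zero or more of a non-whitespace character (lazy), then a word character, then the literal '4wz' (captured as 'tail'); then one or more of one of [4xd] (lazy) (non-capturing group).
The group in the pattern means `split` returns the separators' captures alongside the pieces.

['   ', 'zz4wz', 'ddx']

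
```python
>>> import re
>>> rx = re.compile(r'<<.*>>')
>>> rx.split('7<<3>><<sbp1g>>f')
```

Splitting on the pattern gives 2 pieces.

['7', 'f']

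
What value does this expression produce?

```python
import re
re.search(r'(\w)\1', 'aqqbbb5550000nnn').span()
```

(1, 3)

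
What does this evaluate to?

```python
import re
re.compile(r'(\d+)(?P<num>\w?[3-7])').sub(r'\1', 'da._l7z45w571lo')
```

'da._l7571lo'

The pattern matches one or more of a digit (captured); then optionally a word character, then a character in [3-7] (captured as 'num').
Matches: at [5:8] → '7z4'; at [8:11] → '5w5'.
Each match is replaced using the text its own group 1 captured.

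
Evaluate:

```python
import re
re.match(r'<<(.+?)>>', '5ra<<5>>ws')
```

With `match`, the pattern is implicitly anchored at the beginning.
Here the pattern fails at index 0, so the call returns None.

None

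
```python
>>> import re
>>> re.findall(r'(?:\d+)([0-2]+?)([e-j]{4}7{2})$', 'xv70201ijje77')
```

The pattern matches one or more of a digit (non-capturing group); then one or more of a character in [0-2] (lazy) (captured); then exactly 4 of a character in [e-j], then exactly 2 of a literal '7' (captured); then anchored at the end.
Walking the string: at [2:13] match '70201ijje77', groups = ('1', 'ijje77').
Multiple groups make `findall` return tuples — one 2-tuple for the one match.

[('1', 'ijje77')]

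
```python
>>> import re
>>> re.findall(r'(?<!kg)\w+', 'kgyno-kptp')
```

['kgyno', 'kptp']

The negative lookaround is zero-width — it rules out positions where the adjacent text would match, without consuming anything.
`findall` yields the raw match text (2 of them) because the pattern has no groups.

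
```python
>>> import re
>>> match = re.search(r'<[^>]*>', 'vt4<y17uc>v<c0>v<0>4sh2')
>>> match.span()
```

The match spans [3:10] → '<y17uc>'.

(3, 10)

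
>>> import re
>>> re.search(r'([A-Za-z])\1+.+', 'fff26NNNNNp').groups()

('f',)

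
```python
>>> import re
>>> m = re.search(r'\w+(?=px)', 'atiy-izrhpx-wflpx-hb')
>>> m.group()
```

'izrh'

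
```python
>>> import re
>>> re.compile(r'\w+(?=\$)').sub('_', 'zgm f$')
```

The lookaround is zero-width — it requires the adjacent text to match without consuming it, so the asserted text isn't part of the match.
Matches: at [4:5] → 'f'.
Each match is replaced by '_'.

'zgm _$'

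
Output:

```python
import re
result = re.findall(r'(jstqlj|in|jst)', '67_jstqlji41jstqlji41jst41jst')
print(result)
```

`|` is ordered: at each position the engine commits to the first alternative that works.
Scanning left to right: at [3:9] match 'jstqlj', group 1 = 'jstqlj'; at [12:18] match 'jstqlj', group 1 = 'jstqlj'; at [21:24] match 'jst', group 1 = 'jst'; at [26:29] match 'jst', group 1 = 'jst'.
One capturing group, so `findall` returns just the captured substring from each match — 4 in all.

['jstqlj', 'jstqlj', 'jst', 'jst']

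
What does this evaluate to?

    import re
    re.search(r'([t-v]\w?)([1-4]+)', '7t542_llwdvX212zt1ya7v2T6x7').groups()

The match spans [1:5] → 't542'.
Captured: group 1 = 't5', group 2 = '42'.

('t5', '42')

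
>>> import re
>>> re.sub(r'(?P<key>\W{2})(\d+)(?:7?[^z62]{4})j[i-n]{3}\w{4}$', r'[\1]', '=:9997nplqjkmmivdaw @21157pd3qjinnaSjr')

'=:9997nplqjkmmivdaw[ @]'

This matches exactly 2 of a non-word character (captured as 'key'); then one or more of a digit (captured); then optionally a literal '7', then exactly 4 of any character except [z62] (non-capturing group); then the literal 'j', then exactly 3 of a character in [i-n], then exactly 4 of a word character; then anchored at the end.
`\1` in the replacement pulls in group 1's text for each match.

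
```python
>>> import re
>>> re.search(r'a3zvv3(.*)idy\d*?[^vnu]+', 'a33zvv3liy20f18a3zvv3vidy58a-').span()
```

(15, 29)

Pattern: the literal 'a3z', then the literal 'vv3'; then zero or more of any character (captured); then the literal 'idy', then zero or more of a digit (lazy), then one or more of any character except [vnu].
`re.search` tries every starting position until one works.
The match spans [15:29] → 'a3zvv3vidy58a-'.
Captured: group 1 = 'v'.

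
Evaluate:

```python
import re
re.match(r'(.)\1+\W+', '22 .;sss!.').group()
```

The backreference `\1` re-matches whatever the first group consumed, character for character.
`re.match` only tries the pattern at the start of the string.
The match spans [0:5] → '22 .;'.
Captured: group 1 = '2'.

'22 .;'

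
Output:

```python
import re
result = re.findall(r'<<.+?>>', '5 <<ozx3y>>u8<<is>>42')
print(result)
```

['<<ozx3y>>', '<<is>>']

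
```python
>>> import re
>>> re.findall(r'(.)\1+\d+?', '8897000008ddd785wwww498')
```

['8', '0', 'd', 'w']

`\1` is not a pattern — it's the concrete string captured by group 1, re-applied verbatim.
Scanning left to right: at [0:3] match '889', group 1 = '8'; at [4:10] match '000008', group 1 = '0'; at [10:14] match 'ddd7', group 1 = 'd'; at [16:21] match 'wwww4', group 1 = 'w'.
One capturing group, so `findall` returns just the captured substring from each match — 4 in all.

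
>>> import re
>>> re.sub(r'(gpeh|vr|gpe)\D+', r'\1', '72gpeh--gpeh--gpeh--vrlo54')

'72gpeh54'

The regex engine tests alternatives in the order written; an earlier branch that matches wins even if a later one would match more.
Matches: at [2:24] → 'gpeh--gpeh--gpeh--vrlo'.
`\1` in the replacement pulls in group 1's text for each match.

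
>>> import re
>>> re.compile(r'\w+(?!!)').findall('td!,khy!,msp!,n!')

['t', 'kh', 'ms']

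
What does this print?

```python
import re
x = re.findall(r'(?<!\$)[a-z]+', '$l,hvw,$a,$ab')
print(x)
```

`(?!…)`/`(?<!…)` only lets a position through if the neighbouring text does NOT match; no characters are consumed.
Scanning left to right: at [3:6] → 'hvw'; at [12:13] → 'b'.
No capturing groups, so `findall` returns the 2 full match strings.

['hvw', 'b']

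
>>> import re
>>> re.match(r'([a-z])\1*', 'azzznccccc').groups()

After group 1 captures some text, `\1` only succeeds where that same text appears again.
`re.match` won't scan ahead — the pattern has to work from the very first character.
The match spans [0:1] → 'a'.
Captured: group 1 = 'a'.

('a',)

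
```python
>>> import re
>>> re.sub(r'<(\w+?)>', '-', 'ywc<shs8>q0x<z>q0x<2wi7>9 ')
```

'ywc-q0x-q0x-9 '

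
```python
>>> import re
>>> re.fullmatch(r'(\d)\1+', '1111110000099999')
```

None

`fullmatch` succeeds only if the pattern covers the string from start to end.
Here there's no way to consume every character, so the call returns None.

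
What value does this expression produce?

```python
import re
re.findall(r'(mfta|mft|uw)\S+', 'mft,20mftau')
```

['mft']

Matches: at [0:11] match 'mft,20mftau', group 1 = 'mft'.
One capturing group, so `findall` returns just the captured substring from the one match — 1 in all.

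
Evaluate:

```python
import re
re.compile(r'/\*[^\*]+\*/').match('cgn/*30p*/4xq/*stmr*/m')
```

None

`match` is anchored at position 0; if the pattern doesn't fit there, it returns None.
Here position 0 doesn't satisfy it, so the call returns None.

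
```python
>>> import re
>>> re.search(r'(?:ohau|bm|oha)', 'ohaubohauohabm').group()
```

'ohau'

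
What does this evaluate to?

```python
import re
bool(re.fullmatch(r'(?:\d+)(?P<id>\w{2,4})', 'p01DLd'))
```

For `fullmatch`, every character of the input must be accounted for by the pattern.
Here the pattern can't cover the whole string, so the call returns None, and `bool(None)` is False.

False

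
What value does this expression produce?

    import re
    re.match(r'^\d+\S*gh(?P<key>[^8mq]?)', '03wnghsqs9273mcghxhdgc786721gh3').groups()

The match spans [0:31] → '03wnghsqs9273mcghxhdgc786721gh3'.
Captured: group 1 = '3'.

('3',)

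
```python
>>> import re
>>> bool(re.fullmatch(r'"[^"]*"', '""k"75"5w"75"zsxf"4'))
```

`re.fullmatch` is like wrapping the pattern in `^…$` (in single-line mode).
Here the string isn't matched end-to-end, so the call returns None, and `bool(None)` is False.

False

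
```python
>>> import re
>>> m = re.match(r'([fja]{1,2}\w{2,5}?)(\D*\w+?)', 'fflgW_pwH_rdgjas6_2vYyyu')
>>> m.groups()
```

('fflg', 'W_pwH_rdgjas6')

The pattern matches 1 to 2 of one of [fja], then 2 to 5 of a word character (lazy) (captured); then zero or more of a non-digit, then one or more of a word character (lazy) (captured).
Because the quantifier is non-greedy, it stops expanding at the earliest point where the rest of the pattern can succeed.
`match` is anchored at position 0; if the pattern doesn't fit there, it returns None.
The match spans [0:17] → 'fflgW_pwH_rdgjas6'.
Captured: group 1 = 'fflg', group 2 = 'W_pwH_rdgjas6'.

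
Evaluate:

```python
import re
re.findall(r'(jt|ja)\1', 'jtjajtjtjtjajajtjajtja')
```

['jt', 'ja']

A backreference is literal: `\1` must see the identical characters the first group matched.
`findall` collects group 1 from each match (2 total).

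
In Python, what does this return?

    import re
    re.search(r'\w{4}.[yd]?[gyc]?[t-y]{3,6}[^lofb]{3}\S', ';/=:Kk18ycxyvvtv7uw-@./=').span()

Pattern: exactly 4 of a word character, then any character, then optionally one of [yd]; then optionally one of [gyc], then 3 to 6 of a character in [t-y]; then exactly 3 of any character except [lofb], then a non-whitespace character.
`re.search` tries every starting position until one works.
The match spans [4:20] → 'Kk18ycxyvvtv7uw-'.

(4, 20)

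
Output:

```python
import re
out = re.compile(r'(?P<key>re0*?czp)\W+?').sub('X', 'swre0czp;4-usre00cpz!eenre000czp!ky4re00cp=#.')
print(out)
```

The pattern matches the literal 're', then zero or more of a literal '0' (lazy), then the literal 'czp' (captured as 'key'); then one or more of a non-word character (lazy).
Matches: at [2:9] → 're0czp;'; at [24:33] → 're000czp!'.
`sub` substitutes 'X' at each match site.

swX4-usre00cpz!eenXky4re00cp=#.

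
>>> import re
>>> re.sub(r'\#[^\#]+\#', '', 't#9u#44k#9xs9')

't44k#9xs9'

Matches: at [1:5] → '#9u#'.
Each match is replaced by ''.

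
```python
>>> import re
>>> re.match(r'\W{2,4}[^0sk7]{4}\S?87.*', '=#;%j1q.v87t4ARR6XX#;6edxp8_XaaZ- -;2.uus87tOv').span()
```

(0, 46)

`re.match` only tries the pattern at the start of the string.
The match spans [0:46] → '=#;%j1q.v87t4ARR6XX#;6edxp8_XaaZ- -;2.uus87tOv'.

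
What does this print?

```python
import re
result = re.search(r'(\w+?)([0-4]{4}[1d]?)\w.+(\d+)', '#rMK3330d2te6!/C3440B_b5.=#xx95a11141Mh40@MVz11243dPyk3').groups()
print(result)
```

('rMK', '3330d', '3')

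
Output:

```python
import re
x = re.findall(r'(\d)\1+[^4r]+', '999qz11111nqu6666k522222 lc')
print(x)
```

['9']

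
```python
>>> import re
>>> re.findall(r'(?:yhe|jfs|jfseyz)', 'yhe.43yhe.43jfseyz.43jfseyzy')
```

['yhe', 'yhe', 'jfs', 'jfs']

Branches in `(...|...)` are attempted left-to-right; the first branch that allows the whole pattern to succeed is taken.
With no groups in the pattern, `findall` gives back each whole match — 4 here.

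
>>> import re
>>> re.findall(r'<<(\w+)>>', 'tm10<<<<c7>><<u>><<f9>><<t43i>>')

['c7', 'u', 'f9', 't43i']

Scanning left to right: at [6:12] match '<<c7>>', group 1 = 'c7'; at [12:17] match '<<u>>', group 1 = 'u'; at [17:23] match '<<f9>>', group 1 = 'f9'; at [23:31] match '<<t43i>>', group 1 = 't43i'.
One capturing group, so `findall` returns just the captured substring from each match — 4 in all.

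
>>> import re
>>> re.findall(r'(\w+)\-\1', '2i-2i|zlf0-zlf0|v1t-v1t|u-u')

`\1` has to match the exact text group 1 already captured.
One capturing group, so `findall` returns just the captured substring from each match — 4 in all.

['2i', 'zlf0', 'v1t', 'u']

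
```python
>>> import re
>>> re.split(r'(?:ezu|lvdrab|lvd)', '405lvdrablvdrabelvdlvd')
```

['405', '', 'e', '', '']

The regex engine tests alternatives in the order written; an earlier branch that matches wins even if a later one would match more.
Each match becomes a cut point; 5 segments remain.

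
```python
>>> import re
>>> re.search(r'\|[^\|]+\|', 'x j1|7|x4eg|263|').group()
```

'|7|'

`re.search` tries every starting position until one works.
The match spans [4:7] → '|7|'.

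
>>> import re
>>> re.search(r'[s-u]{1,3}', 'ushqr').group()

Pattern: 1 to 3 of a character in [s-u].
`search` walks the string left to right and returns the first match it finds.
The match spans [0:2] → 'us'.

'us'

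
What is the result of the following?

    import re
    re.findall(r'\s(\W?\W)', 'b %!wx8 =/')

['%!', '=/']

One capturing group, so `findall` returns just the captured substring from each match — 2 in all.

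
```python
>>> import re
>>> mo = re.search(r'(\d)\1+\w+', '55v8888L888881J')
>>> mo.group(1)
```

`\1` has to match the exact text group 1 already captured.
`re.search` scans for the first position where the pattern succeeds.
The match spans [0:15] → '55v8888L888881J'.
Captured: group 1 = '5'.

'5'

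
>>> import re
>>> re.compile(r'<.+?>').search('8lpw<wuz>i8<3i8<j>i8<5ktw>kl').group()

'<wuz>'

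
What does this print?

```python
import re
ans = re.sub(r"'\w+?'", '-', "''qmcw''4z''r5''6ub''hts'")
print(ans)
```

Matches: at [1:7] → "'qmcw'"; at [7:11] → "'4z'"; at [11:15] → "'r5'"; at [15:20] → "'6ub'"; at [20:25] → "'hts'".
Every occurrence is swapped for '-'.

'-----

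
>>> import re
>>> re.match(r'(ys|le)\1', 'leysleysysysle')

None

With `match`, the pattern is implicitly anchored at the beginning.
Here the pattern fails at index 0, so the call returns None.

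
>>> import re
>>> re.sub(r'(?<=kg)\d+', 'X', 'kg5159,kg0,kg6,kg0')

The lookaround is zero-width — it requires the adjacent text to match without consuming it, so the asserted text isn't part of the match.
Matches: at [2:6] → '5159'; at [9:10] → '0'; at [13:14] → '6'; at [17:18] → '0'.
Every occurrence is swapped for 'X'.

'kgX,kgX,kgX,kgX'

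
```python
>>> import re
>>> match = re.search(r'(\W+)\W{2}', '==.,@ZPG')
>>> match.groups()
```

('==.',)

This matches one or more of a non-word character (captured); then exactly 2 of a non-word character.
`re.search` tries every starting position until one works.
The match spans [0:5] → '==.,@'.
Captured: group 1 = '==.'.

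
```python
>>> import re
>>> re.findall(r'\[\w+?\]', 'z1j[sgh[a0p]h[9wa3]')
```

['[a0p]', '[9wa3]']

Scanning left to right: at [7:12] → '[a0p]'; at [13:19] → '[9wa3]'.
Since nothing is captured, `findall` lists the 2 matched substrings directly.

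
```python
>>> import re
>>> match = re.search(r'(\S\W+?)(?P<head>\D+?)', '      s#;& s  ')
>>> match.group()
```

's#;'

Lazy quantifiers expand one character at a time until the remainder of the pattern can match.
The match spans [6:9] → 's#;'.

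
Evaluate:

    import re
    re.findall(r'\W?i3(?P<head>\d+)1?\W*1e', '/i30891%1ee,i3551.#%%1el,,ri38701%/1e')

['0891', '551', '8701']

This matches optionally a non-word character, then the literal 'i3'; then one or more of a digit (captured as 'head'); then optionally a literal '1', then zero or more of a non-word character, then the literal '1e'.
Walking the string: at [0:10] match '/i30891%1e', group 1 = '0891'; at [11:23] match ',i3551.#%%1e', group 1 = '551'; at [27:37] match 'i38701%/1e', group 1 = '8701'.
`findall` collects group 1 from each match (3 total).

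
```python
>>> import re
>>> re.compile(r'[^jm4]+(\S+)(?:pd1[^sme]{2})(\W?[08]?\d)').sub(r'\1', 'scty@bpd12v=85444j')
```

`\1` in the replacement pulls in group 1's text for each match.

'b444j'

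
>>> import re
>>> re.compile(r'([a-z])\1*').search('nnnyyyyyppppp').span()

(0, 3)

After group 1 captures some text, `\1` only succeeds where that same text appears again.
`search` walks the string left to right and returns the first match it finds.
The match spans [0:3] → 'nnn'.
Captured: group 1 = 'n'.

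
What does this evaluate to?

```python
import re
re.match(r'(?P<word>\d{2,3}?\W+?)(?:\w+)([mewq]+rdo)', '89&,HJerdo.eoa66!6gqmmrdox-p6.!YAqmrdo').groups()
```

('89&,', 'erdo')

The match spans [0:10] → '89&,HJerdo'.
Captured: group 1 = '89&,', group 2 = 'erdo'.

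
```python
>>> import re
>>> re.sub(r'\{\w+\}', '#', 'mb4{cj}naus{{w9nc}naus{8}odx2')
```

Matches: at [3:7] → '{cj}'; at [12:18] → '{w9nc}'; at [22:25] → '{8}'.
Every occurrence is swapped for '#'.

'mb4#naus{#naus#odx2'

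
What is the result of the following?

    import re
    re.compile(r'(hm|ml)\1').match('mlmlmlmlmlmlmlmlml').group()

`\1` is not a pattern — it's the concrete string captured by group 1, re-applied verbatim.
`re.match` won't scan ahead — the pattern has to work from the very first character.
The match spans [0:4] → 'mlml'.
Captured: group 1 = 'ml'.

'mlml'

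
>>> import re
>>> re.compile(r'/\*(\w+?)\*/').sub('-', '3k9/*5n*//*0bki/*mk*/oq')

Matches: at [3:9] → '/*5n*/'; at [15:21] → '/*mk*/'.
Each match is replaced by '-'.

'3k9-/*0bki-oq'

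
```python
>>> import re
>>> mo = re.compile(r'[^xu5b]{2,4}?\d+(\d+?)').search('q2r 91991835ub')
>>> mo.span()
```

(0, 12)

The match spans [0:12] → 'q2r 91991835'.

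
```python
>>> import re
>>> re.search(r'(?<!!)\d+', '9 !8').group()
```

`(?!…)`/`(?<!…)` only lets a position through if the neighbouring text does NOT match; no characters are consumed.
Unlike `match`, `search` isn't anchored — it looks for the pattern anywhere in the string.
The match spans [0:1] → '9'.

'9'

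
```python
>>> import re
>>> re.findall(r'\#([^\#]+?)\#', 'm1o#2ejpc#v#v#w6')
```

['2ejpc', 'v']

Matches: at [3:10] match '#2ejpc#', group 1 = '2ejpc'; at [11:14] match '#v#', group 1 = 'v'.
Because there's exactly one group, `findall` drops the full match and keeps group 1 from each hit.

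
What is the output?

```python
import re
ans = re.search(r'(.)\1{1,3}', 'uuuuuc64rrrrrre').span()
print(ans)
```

The backreference `\1` re-matches whatever the first group consumed, character for character.
`re.search` tries every starting position until one works.
The match spans [0:4] → 'uuuu'.
Captured: group 1 = 'u'.

(0, 4)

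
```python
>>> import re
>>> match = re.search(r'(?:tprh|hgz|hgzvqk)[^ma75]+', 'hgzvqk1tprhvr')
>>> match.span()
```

`re.search` tries every starting position until one works.
The match spans [0:13] → 'hgzvqk1tprhvr'.

(0, 13)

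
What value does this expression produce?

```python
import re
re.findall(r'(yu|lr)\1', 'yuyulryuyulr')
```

After group 1 captures some text, `\1` only succeeds where that same text appears again.
Scanning left to right: at [0:4] match 'yuyu', group 1 = 'yu'; at [6:10] match 'yuyu', group 1 = 'yu'.
With a single group, `findall` returns only what that group captured — 2 items.

['yu', 'yu']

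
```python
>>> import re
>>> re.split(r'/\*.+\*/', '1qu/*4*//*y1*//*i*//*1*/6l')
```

Each match becomes a cut point; 2 segments remain.

['1qu', '6l']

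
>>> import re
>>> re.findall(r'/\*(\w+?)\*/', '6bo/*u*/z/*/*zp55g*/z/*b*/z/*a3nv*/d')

['u', 'zp55g', 'b', 'a3nv']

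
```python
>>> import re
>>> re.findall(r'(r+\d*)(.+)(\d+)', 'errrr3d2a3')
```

[('rrrr3', 'd2a', '3')]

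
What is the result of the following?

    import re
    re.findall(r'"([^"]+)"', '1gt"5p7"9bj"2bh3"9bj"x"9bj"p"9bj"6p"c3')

['5p7', '2bh3', 'x', 'p', '6p']

Because there's exactly one group, `findall` drops the full match and keeps group 1 from each hit.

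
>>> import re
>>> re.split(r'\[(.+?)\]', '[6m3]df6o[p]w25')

With the lazy modifier that quantifier settles for the fewest repetitions that let the rest of the pattern succeed (the atoms after it are unaffected and can still be greedy).
Matches to split on: at [0:5] → '[6m3]'; at [9:12] → '[p]'.
The group in the pattern means `split` returns the separators' captures alongside the pieces.

['', '6m3', 'df6o', 'p', 'w25']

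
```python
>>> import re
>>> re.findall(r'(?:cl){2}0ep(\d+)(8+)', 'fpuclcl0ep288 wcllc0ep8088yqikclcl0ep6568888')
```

[('28', '8'), ('656888', '8')]

The pattern matches the literal 'cl' repeated 2 times, then the literal '0ep'; then one or more of a digit (captured); then one or more of a literal '8' (captured).
Matches: at [3:13] match 'clcl0ep288', groups = ('28', '8'); at [30:44] match 'clcl0ep6568888', groups = ('656888', '8').
With 2 capturing groups, `findall` returns a 2-tuple per match.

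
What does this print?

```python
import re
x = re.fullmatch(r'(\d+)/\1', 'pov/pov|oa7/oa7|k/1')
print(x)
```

A backreference is literal: `\1` must see the identical characters the first group matched.
`re.fullmatch` requires the pattern to consume the entire string.
Here there's no way to consume every character, so the call returns None.

None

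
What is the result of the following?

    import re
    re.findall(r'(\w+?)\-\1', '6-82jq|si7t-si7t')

After group 1 captures some text, `\1` only succeeds where that same text appears again.
Because there's exactly one group, `findall` drops the full match and keeps group 1 from the one hit.

['si7t']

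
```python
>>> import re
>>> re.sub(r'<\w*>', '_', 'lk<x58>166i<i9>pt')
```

Each match is replaced by '_'.

'lk_166i_pt'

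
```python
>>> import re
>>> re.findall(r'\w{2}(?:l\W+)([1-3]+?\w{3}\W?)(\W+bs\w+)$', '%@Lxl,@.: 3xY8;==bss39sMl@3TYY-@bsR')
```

[('3TYY-', '@bsR')]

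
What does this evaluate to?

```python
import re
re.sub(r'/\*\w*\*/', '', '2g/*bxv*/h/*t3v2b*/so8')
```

Every occurrence is swapped for ''.

'2ghso8'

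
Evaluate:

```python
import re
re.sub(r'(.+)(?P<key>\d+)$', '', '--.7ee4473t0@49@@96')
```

''

The pattern matches one or more of any character (captured); then one or more of a digit (captured as 'key'); then anchored at the end.
Matches: at [0:19] → '--.7ee4473t0@49@@96'.
Each match is replaced by ''.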